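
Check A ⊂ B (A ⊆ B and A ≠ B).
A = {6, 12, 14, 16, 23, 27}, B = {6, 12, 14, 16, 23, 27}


A ⊂ B requires: A ⊆ B AND A ≠ B.
A ⊆ B? Yes
A = B? Yes
A = B, so A is not a PROPER subset.

No, A is not a proper subset of B


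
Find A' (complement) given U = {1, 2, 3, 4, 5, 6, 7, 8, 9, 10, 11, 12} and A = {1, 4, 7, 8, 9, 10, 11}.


Aᶜ = U \ A = elements in U but not in A
U = {1, 2, 3, 4, 5, 6, 7, 8, 9, 10, 11, 12}
A = {1, 4, 7, 8, 9, 10, 11}
Aᶜ = {2, 3, 5, 6, 12}

Aᶜ = {2, 3, 5, 6, 12}


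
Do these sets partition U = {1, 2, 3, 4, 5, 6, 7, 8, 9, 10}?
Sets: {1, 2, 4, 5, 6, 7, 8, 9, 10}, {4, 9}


A partition requires: (1) non-empty parts, (2) pairwise disjoint, (3) union = U
Parts: {1, 2, 4, 5, 6, 7, 8, 9, 10}, {4, 9}
Union of parts: {1, 2, 4, 5, 6, 7, 8, 9, 10}
U = {1, 2, 3, 4, 5, 6, 7, 8, 9, 10}
All non-empty? True
Pairwise disjoint? False
Covers U? False

No, not a valid partition


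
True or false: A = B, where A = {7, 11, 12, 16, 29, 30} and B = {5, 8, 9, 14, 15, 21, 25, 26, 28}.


Two sets are equal iff they have exactly the same elements.
A = {7, 11, 12, 16, 29, 30}
B = {5, 8, 9, 14, 15, 21, 25, 26, 28}
Differences: {5, 7, 8, 9, 11, 12, 14, 15, 16, 21, 25, 26, 28, 29, 30}
A ≠ B

No, A ≠ B


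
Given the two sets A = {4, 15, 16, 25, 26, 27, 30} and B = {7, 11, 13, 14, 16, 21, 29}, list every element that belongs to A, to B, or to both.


A ∪ B = all elements in A or B (or both)
A = {4, 15, 16, 25, 26, 27, 30}
B = {7, 11, 13, 14, 16, 21, 29}
A ∪ B = {4, 7, 11, 13, 14, 15, 16, 21, 25, 26, 27, 29, 30}

A ∪ B = {4, 7, 11, 13, 14, 15, 16, 21, 25, 26, 27, 29, 30}


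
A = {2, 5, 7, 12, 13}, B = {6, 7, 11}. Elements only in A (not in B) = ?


A = {2, 5, 7, 12, 13}
B = {6, 7, 11}
Region: only in A (not in B)
Elements: {2, 5, 12, 13}

Elements only in A (not in B): {2, 5, 12, 13}


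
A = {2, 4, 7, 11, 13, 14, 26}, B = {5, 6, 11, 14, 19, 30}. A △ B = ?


A △ B = (A \ B) ∪ (B \ A) = elements in exactly one of A or B
A \ B = {2, 4, 7, 13, 26}
B \ A = {5, 6, 19, 30}
A △ B = {2, 4, 5, 6, 7, 13, 19, 26, 30}

A △ B = {2, 4, 5, 6, 7, 13, 19, 26, 30}


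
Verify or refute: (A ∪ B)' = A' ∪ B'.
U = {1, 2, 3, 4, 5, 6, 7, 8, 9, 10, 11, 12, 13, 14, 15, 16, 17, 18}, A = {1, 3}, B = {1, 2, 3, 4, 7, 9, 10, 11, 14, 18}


LHS: A ∪ B = {1, 2, 3, 4, 7, 9, 10, 11, 14, 18}
(A ∪ B)' = U \ (A ∪ B) = {5, 6, 8, 12, 13, 15, 16, 17}
A' = {2, 4, 5, 6, 7, 8, 9, 10, 11, 12, 13, 14, 15, 16, 17, 18}, B' = {5, 6, 8, 12, 13, 15, 16, 17}
Claimed RHS: A' ∪ B' = {2, 4, 5, 6, 7, 8, 9, 10, 11, 12, 13, 14, 15, 16, 17, 18}
Identity is INVALID: LHS = {5, 6, 8, 12, 13, 15, 16, 17} but the RHS claimed here equals {2, 4, 5, 6, 7, 8, 9, 10, 11, 12, 13, 14, 15, 16, 17, 18}. The correct form is (A ∪ B)' = A' ∩ B'.

Identity is invalid: (A ∪ B)' = {5, 6, 8, 12, 13, 15, 16, 17} but A' ∪ B' = {2, 4, 5, 6, 7, 8, 9, 10, 11, 12, 13, 14, 15, 16, 17, 18}. The correct De Morgan law is (A ∪ B)' = A' ∩ B'.


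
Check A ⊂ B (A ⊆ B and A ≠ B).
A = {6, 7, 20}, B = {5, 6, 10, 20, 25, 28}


A ⊂ B requires: A ⊆ B AND A ≠ B.
A ⊆ B? No
A ⊄ B, so A is not a proper subset.

No, A is not a proper subset of B


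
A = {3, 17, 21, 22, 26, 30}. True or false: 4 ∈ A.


A = {3, 17, 21, 22, 26, 30}
Checking if 4 is in A
4 is not in A → False

4 ∉ A


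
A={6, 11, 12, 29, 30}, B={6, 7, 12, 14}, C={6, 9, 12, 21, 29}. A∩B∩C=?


A ∩ B = {6, 12}
(A ∩ B) ∩ C = {6, 12}

A ∩ B ∩ C = {6, 12}


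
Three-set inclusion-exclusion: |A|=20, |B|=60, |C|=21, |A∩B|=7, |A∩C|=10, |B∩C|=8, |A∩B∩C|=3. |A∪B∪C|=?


|A∪B∪C| = |A|+|B|+|C| - |A∩B|-|A∩C|-|B∩C| + |A∩B∩C|
= 20+60+21 - 7-10-8 + 3
= 101 - 25 + 3
= 79

|A ∪ B ∪ C| = 79


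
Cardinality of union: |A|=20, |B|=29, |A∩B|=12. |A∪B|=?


|A ∪ B| = |A| + |B| - |A ∩ B|
= 20 + 29 - 12
= 37

|A ∪ B| = 37


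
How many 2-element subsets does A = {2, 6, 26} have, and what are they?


|A| = 3, so A has C(3,2) = 3 subsets of size 2.
Enumerate by choosing 2 elements from A at a time:
{2, 6}, {2, 26}, {6, 26}

2-element subsets (3 total): {2, 6}, {2, 26}, {6, 26}


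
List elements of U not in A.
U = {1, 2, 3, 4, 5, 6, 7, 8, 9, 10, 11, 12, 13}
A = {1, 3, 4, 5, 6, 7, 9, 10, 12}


Aᶜ = U \ A = elements in U but not in A
U = {1, 2, 3, 4, 5, 6, 7, 8, 9, 10, 11, 12, 13}
A = {1, 3, 4, 5, 6, 7, 9, 10, 12}
Aᶜ = {2, 8, 11, 13}

Aᶜ = {2, 8, 11, 13}


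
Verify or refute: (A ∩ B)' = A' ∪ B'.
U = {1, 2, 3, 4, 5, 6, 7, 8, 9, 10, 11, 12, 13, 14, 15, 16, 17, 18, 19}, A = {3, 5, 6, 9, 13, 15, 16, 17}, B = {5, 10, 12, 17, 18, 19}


LHS: A ∩ B = {5, 17}
(A ∩ B)' = U \ (A ∩ B) = {1, 2, 3, 4, 6, 7, 8, 9, 10, 11, 12, 13, 14, 15, 16, 18, 19}
A' = {1, 2, 4, 7, 8, 10, 11, 12, 14, 18, 19}, B' = {1, 2, 3, 4, 6, 7, 8, 9, 11, 13, 14, 15, 16}
Claimed RHS: A' ∪ B' = {1, 2, 3, 4, 6, 7, 8, 9, 10, 11, 12, 13, 14, 15, 16, 18, 19}
Identity is VALID: LHS = RHS = {1, 2, 3, 4, 6, 7, 8, 9, 10, 11, 12, 13, 14, 15, 16, 18, 19} ✓

Identity is valid. (A ∩ B)' = A' ∪ B' = {1, 2, 3, 4, 6, 7, 8, 9, 10, 11, 12, 13, 14, 15, 16, 18, 19}


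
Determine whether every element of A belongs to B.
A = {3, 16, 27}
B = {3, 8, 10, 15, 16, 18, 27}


A ⊆ B means every element of A is in B.
All elements of A are in B.
So A ⊆ B.

Yes, A ⊆ B


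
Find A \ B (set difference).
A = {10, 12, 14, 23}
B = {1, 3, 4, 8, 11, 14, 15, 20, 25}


A \ B = elements in A but not in B
A = {10, 12, 14, 23}
B = {1, 3, 4, 8, 11, 14, 15, 20, 25}
Remove from A any elements in B
A \ B = {10, 12, 23}

A \ B = {10, 12, 23}


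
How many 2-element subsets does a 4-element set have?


C(n,k) = n! / (k!(n-k)!)
C(4,2) = 4! / (2!2!)
= 6

C(4,2) = 6


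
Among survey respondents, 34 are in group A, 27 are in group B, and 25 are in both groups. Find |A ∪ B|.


|A ∪ B| = |A| + |B| - |A ∩ B|
= 34 + 27 - 25
= 36

|A ∪ B| = 36


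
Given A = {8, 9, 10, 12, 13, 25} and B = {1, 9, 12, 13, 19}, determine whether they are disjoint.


Disjoint means A ∩ B = ∅.
A ∩ B = {9, 12, 13}
A ∩ B ≠ ∅, so A and B are NOT disjoint.

No, A and B are not disjoint (A ∩ B = {9, 12, 13})


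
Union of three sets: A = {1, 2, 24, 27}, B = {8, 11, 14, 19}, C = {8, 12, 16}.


A ∪ B = {1, 2, 8, 11, 14, 19, 24, 27}
(A ∪ B) ∪ C = {1, 2, 8, 11, 12, 14, 16, 19, 24, 27}

A ∪ B ∪ C = {1, 2, 8, 11, 12, 14, 16, 19, 24, 27}


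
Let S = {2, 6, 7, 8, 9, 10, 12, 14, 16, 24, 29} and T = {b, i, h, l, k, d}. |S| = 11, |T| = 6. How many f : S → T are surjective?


n = |S| = 11, k = |T| = 6. Surjections via inclusion-exclusion:
S(n,k) = Σ(-1)^i × C(k,i) × (k-i)^n, i=0 to k
i=0: (-1)^0×C(6,0)×6^11 = 362797056
i=1: (-1)^1×C(6,1)×5^11 = -292968750
i=2: (-1)^2×C(6,2)×4^11 = 62914560
i=3: (-1)^3×C(6,3)×3^11 = -3542940
i=4: (-1)^4×C(6,4)×2^11 = 30720
i=5: (-1)^5×C(6,5)×1^11 = -6
i=6: (-1)^6×C(6,6)×0^11 = 0
Total = 129230640

Number of surjections = 129230640


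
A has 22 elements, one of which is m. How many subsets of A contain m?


Subsets of A containing m correspond to subsets of A \ {m}, which has 21 elements.
Count = 2^(n-1) = 2^21
= 2097152

Number of subsets containing m = 2097152


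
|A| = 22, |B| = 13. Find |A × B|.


|A × B| = |A| × |B|
= 22 × 13
= 286

|A × B| = 286


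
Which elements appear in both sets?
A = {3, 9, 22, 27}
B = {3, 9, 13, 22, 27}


A ∩ B = elements in both A and B
A = {3, 9, 22, 27}
B = {3, 9, 13, 22, 27}
A ∩ B = {3, 9, 22, 27}

A ∩ B = {3, 9, 22, 27}


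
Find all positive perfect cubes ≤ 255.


Checking each candidate:
Condition: positive perfect cubes ≤ 255
Result = {1, 8, 27, 64, 125, 216}

{1, 8, 27, 64, 125, 216}


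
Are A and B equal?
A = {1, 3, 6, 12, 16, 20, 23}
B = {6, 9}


Two sets are equal iff they have exactly the same elements.
A = {1, 3, 6, 12, 16, 20, 23}
B = {6, 9}
Differences: {1, 3, 9, 12, 16, 20, 23}
A ≠ B

No, A ≠ B


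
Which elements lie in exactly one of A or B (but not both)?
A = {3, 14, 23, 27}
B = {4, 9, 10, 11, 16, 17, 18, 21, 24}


A △ B = (A \ B) ∪ (B \ A) = elements in exactly one of A or B
A \ B = {3, 14, 23, 27}
B \ A = {4, 9, 10, 11, 16, 17, 18, 21, 24}
A △ B = {3, 4, 9, 10, 11, 14, 16, 17, 18, 21, 23, 24, 27}

A △ B = {3, 4, 9, 10, 11, 14, 16, 17, 18, 21, 23, 24, 27}


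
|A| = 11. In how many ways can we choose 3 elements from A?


C(n,k) = n! / (k!(n-k)!)
C(11,3) = 11! / (3!8!)
= 165

C(11,3) = 165


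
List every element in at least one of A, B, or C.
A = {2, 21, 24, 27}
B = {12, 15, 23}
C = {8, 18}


A ∪ B = {2, 12, 15, 21, 23, 24, 27}
(A ∪ B) ∪ C = {2, 8, 12, 15, 18, 21, 23, 24, 27}

A ∪ B ∪ C = {2, 8, 12, 15, 18, 21, 23, 24, 27}


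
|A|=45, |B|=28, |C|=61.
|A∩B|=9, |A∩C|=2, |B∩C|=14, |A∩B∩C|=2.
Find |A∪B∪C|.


|A∪B∪C| = |A|+|B|+|C| - |A∩B|-|A∩C|-|B∩C| + |A∩B∩C|
= 45+28+61 - 9-2-14 + 2
= 134 - 25 + 2
= 111

|A ∪ B ∪ C| = 111


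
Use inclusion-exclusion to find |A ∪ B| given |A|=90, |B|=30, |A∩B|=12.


|A ∪ B| = |A| + |B| - |A ∩ B|
= 90 + 30 - 12
= 108

|A ∪ B| = 108


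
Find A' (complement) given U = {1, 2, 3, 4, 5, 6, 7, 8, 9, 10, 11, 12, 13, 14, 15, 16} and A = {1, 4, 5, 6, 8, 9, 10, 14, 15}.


Aᶜ = U \ A = elements in U but not in A
U = {1, 2, 3, 4, 5, 6, 7, 8, 9, 10, 11, 12, 13, 14, 15, 16}
A = {1, 4, 5, 6, 8, 9, 10, 14, 15}
Aᶜ = {2, 3, 7, 11, 12, 13, 16}

Aᶜ = {2, 3, 7, 11, 12, 13, 16}


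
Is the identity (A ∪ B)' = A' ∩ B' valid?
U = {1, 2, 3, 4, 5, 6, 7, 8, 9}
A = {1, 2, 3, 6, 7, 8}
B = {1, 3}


LHS: A ∪ B = {1, 2, 3, 6, 7, 8}
(A ∪ B)' = U \ (A ∪ B) = {4, 5, 9}
A' = {4, 5, 9}, B' = {2, 4, 5, 6, 7, 8, 9}
Claimed RHS: A' ∩ B' = {4, 5, 9}
Identity is VALID: LHS = RHS = {4, 5, 9} ✓

Identity is valid. (A ∪ B)' = A' ∩ B' = {4, 5, 9}


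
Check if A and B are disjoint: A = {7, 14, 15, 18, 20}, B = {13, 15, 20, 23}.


Disjoint means A ∩ B = ∅.
A ∩ B = {15, 20}
A ∩ B ≠ ∅, so A and B are NOT disjoint.

No, A and B are not disjoint (A ∩ B = {15, 20})


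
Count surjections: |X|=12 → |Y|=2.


n = |X| = 12, k = |Y| = 2. Surjections via inclusion-exclusion:
S(n,k) = Σ(-1)^i × C(k,i) × (k-i)^n, i=0 to k
i=0: (-1)^0×C(2,0)×2^12 = 4096
i=1: (-1)^1×C(2,1)×1^12 = -2
i=2: (-1)^2×C(2,2)×0^12 = 0
Total = 4094

Number of surjections = 4094


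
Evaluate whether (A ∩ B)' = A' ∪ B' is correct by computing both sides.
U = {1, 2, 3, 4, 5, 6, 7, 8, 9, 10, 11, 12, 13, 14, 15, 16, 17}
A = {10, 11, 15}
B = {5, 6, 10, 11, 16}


LHS: A ∩ B = {10, 11}
(A ∩ B)' = U \ (A ∩ B) = {1, 2, 3, 4, 5, 6, 7, 8, 9, 12, 13, 14, 15, 16, 17}
A' = {1, 2, 3, 4, 5, 6, 7, 8, 9, 12, 13, 14, 16, 17}, B' = {1, 2, 3, 4, 7, 8, 9, 12, 13, 14, 15, 17}
Claimed RHS: A' ∪ B' = {1, 2, 3, 4, 5, 6, 7, 8, 9, 12, 13, 14, 15, 16, 17}
Identity is VALID: LHS = RHS = {1, 2, 3, 4, 5, 6, 7, 8, 9, 12, 13, 14, 15, 16, 17} ✓

Identity is valid. (A ∩ B)' = A' ∪ B' = {1, 2, 3, 4, 5, 6, 7, 8, 9, 12, 13, 14, 15, 16, 17}


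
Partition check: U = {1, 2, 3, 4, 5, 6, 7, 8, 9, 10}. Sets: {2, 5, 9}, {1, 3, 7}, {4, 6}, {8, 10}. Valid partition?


A partition requires: (1) non-empty parts, (2) pairwise disjoint, (3) union = U
Parts: {2, 5, 9}, {1, 3, 7}, {4, 6}, {8, 10}
Union of parts: {1, 2, 3, 4, 5, 6, 7, 8, 9, 10}
U = {1, 2, 3, 4, 5, 6, 7, 8, 9, 10}
All non-empty? True
Pairwise disjoint? True
Covers U? True

Yes, valid partition


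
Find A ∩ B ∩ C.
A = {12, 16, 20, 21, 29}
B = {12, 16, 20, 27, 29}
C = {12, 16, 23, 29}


A ∩ B = {12, 16, 20, 29}
(A ∩ B) ∩ C = {12, 16, 29}

A ∩ B ∩ C = {12, 16, 29}


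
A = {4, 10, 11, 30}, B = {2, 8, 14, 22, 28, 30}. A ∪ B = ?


A ∪ B = all elements in A or B (or both)
A = {4, 10, 11, 30}
B = {2, 8, 14, 22, 28, 30}
A ∪ B = {2, 4, 8, 10, 11, 14, 22, 28, 30}

A ∪ B = {2, 4, 8, 10, 11, 14, 22, 28, 30}


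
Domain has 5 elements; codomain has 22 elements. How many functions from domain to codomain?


Each of |A| = 5 inputs maps to any of |B| = 22 outputs.
# functions = |B|^|A| = 22^5
= 5153632

Number of functions = 5153632


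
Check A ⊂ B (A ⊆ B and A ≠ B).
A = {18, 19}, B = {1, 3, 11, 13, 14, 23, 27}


A ⊂ B requires: A ⊆ B AND A ≠ B.
A ⊆ B? No
A ⊄ B, so A is not a proper subset.

No, A is not a proper subset of B


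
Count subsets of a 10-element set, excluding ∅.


Total subsets = 2^n = 2^10 = 1024
Non-empty subsets exclude the empty set: 2^n - 1
= 1024 - 1
= 1023

Number of non-empty subsets = 1023


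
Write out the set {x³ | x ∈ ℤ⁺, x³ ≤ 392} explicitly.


Checking each candidate:
Condition: positive perfect cubes ≤ 392
Result = {1, 8, 27, 64, 125, 216, 343}

{1, 8, 27, 64, 125, 216, 343}


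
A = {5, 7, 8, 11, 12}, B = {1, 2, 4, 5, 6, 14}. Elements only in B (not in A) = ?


A = {5, 7, 8, 11, 12}
B = {1, 2, 4, 5, 6, 14}
Region: only in B (not in A)
Elements: {1, 2, 4, 6, 14}

Elements only in B (not in A): {1, 2, 4, 6, 14}


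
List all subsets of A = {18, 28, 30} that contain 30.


A subset of A contains 30 iff the remaining 2 elements form any subset of A \ {30}.
Count: 2^(n-1) = 2^2 = 4
Subsets containing 30: {30}, {18, 30}, {28, 30}, {18, 28, 30}

Subsets containing 30 (4 total): {30}, {18, 30}, {28, 30}, {18, 28, 30}


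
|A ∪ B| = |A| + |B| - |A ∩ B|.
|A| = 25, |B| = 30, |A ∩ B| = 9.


|A ∪ B| = |A| + |B| - |A ∩ B|
= 25 + 30 - 9
= 46

|A ∪ B| = 46


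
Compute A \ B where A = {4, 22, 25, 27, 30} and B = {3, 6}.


A \ B = elements in A but not in B
A = {4, 22, 25, 27, 30}
B = {3, 6}
Remove from A any elements in B
A \ B = {4, 22, 25, 27, 30}

A \ B = {4, 22, 25, 27, 30}


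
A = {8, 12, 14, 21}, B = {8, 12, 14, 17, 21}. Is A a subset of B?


A ⊆ B means every element of A is in B.
All elements of A are in B.
So A ⊆ B.

Yes, A ⊆ B


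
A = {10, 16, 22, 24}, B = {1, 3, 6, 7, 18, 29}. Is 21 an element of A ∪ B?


A = {10, 16, 22, 24}, B = {1, 3, 6, 7, 18, 29}
A ∪ B = all elements in A or B
A ∪ B = {1, 3, 6, 7, 10, 16, 18, 22, 24, 29}
Checking if 21 ∈ A ∪ B
21 is not in A ∪ B → False

21 ∉ A ∪ B


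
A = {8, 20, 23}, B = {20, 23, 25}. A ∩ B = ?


A ∩ B = elements in both A and B
A = {8, 20, 23}
B = {20, 23, 25}
A ∩ B = {20, 23}

A ∩ B = {20, 23}


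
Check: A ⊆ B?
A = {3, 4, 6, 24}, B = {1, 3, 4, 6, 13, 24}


A ⊆ B means every element of A is in B.
All elements of A are in B.
So A ⊆ B.

Yes, A ⊆ B


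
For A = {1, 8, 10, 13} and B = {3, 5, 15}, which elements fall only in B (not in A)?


A = {1, 8, 10, 13}
B = {3, 5, 15}
Region: only in B (not in A)
Elements: {3, 5, 15}

Elements only in B (not in A): {3, 5, 15}


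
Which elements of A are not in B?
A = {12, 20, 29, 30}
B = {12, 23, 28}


A \ B = elements in A but not in B
A = {12, 20, 29, 30}
B = {12, 23, 28}
Remove from A any elements in B
A \ B = {20, 29, 30}

A \ B = {20, 29, 30}


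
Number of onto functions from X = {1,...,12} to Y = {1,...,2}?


n = |X| = 12, k = |Y| = 2. Surjections via inclusion-exclusion:
S(n,k) = Σ(-1)^i × C(k,i) × (k-i)^n, i=0 to k
i=0: (-1)^0×C(2,0)×2^12 = 4096
i=1: (-1)^1×C(2,1)×1^12 = -2
i=2: (-1)^2×C(2,2)×0^12 = 0
Total = 4094

Number of surjections = 4094


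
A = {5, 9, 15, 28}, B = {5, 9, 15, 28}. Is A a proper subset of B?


A ⊂ B requires: A ⊆ B AND A ≠ B.
A ⊆ B? Yes
A = B? Yes
A = B, so A is not a PROPER subset.

No, A is not a proper subset of B


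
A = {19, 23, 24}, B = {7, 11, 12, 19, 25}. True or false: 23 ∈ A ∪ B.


A = {19, 23, 24}, B = {7, 11, 12, 19, 25}
A ∪ B = all elements in A or B
A ∪ B = {7, 11, 12, 19, 23, 24, 25}
Checking if 23 ∈ A ∪ B
23 is in A ∪ B → True

23 ∈ A ∪ B


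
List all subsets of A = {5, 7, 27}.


|A| = 3, so |P(A)| = 2^3 = 8
Enumerate subsets by cardinality (0 to 3):
∅, {5}, {7}, {27}, {5, 7}, {5, 27}, {7, 27}, {5, 7, 27}

P(A) has 8 subsets: ∅, {5}, {7}, {27}, {5, 7}, {5, 27}, {7, 27}, {5, 7, 27}


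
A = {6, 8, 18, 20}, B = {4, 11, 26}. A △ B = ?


A △ B = (A \ B) ∪ (B \ A) = elements in exactly one of A or B
A \ B = {6, 8, 18, 20}
B \ A = {4, 11, 26}
A △ B = {4, 6, 8, 11, 18, 20, 26}

A △ B = {4, 6, 8, 11, 18, 20, 26}


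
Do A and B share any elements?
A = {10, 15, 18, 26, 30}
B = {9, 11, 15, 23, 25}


Disjoint means A ∩ B = ∅.
A ∩ B = {15}
A ∩ B ≠ ∅, so A and B are NOT disjoint.

Yes — A and B share the element(s) of A ∩ B = {15}, so they are not disjoint


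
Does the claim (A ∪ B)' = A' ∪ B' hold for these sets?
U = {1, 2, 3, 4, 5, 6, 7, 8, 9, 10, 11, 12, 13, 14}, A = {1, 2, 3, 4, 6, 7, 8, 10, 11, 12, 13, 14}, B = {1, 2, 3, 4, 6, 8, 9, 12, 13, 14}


LHS: A ∪ B = {1, 2, 3, 4, 6, 7, 8, 9, 10, 11, 12, 13, 14}
(A ∪ B)' = U \ (A ∪ B) = {5}
A' = {5, 9}, B' = {5, 7, 10, 11}
Claimed RHS: A' ∪ B' = {5, 7, 9, 10, 11}
Identity is INVALID: LHS = {5} but the RHS claimed here equals {5, 7, 9, 10, 11}. The correct form is (A ∪ B)' = A' ∩ B'.

Identity is invalid: (A ∪ B)' = {5} but A' ∪ B' = {5, 7, 9, 10, 11}. The correct De Morgan law is (A ∪ B)' = A' ∩ B'.


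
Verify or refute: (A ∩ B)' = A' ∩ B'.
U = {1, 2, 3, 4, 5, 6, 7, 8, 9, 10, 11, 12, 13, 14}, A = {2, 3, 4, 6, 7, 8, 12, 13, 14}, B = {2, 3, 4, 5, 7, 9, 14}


LHS: A ∩ B = {2, 3, 4, 7, 14}
(A ∩ B)' = U \ (A ∩ B) = {1, 5, 6, 8, 9, 10, 11, 12, 13}
A' = {1, 5, 9, 10, 11}, B' = {1, 6, 8, 10, 11, 12, 13}
Claimed RHS: A' ∩ B' = {1, 10, 11}
Identity is INVALID: LHS = {1, 5, 6, 8, 9, 10, 11, 12, 13} but the RHS claimed here equals {1, 10, 11}. The correct form is (A ∩ B)' = A' ∪ B'.

Identity is invalid: (A ∩ B)' = {1, 5, 6, 8, 9, 10, 11, 12, 13} but A' ∩ B' = {1, 10, 11}. The correct De Morgan law is (A ∩ B)' = A' ∪ B'.


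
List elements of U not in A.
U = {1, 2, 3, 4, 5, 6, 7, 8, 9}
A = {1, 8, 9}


Aᶜ = U \ A = elements in U but not in A
U = {1, 2, 3, 4, 5, 6, 7, 8, 9}
A = {1, 8, 9}
Aᶜ = {2, 3, 4, 5, 6, 7}

Aᶜ = {2, 3, 4, 5, 6, 7}


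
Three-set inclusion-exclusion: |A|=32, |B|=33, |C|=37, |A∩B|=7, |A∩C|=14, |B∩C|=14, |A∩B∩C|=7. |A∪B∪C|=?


|A∪B∪C| = |A|+|B|+|C| - |A∩B|-|A∩C|-|B∩C| + |A∩B∩C|
= 32+33+37 - 7-14-14 + 7
= 102 - 35 + 7
= 74

|A ∪ B ∪ C| = 74


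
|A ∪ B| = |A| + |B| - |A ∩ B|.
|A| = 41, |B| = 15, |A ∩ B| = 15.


|A ∪ B| = |A| + |B| - |A ∩ B|
= 41 + 15 - 15
= 41

|A ∪ B| = 41


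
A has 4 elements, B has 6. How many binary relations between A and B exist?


A relation from A to B is any subset of A × B.
|A × B| = 4 × 6 = 24
# relations = 2^|A × B| = 2^24 = 16777216

Number of relations = 16777216


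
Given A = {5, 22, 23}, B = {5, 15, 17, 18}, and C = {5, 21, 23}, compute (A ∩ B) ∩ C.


A ∩ B = {5}
(A ∩ B) ∩ C = {5}

A ∩ B ∩ C = {5}


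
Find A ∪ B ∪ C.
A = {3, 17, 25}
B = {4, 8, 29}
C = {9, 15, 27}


A ∪ B = {3, 4, 8, 17, 25, 29}
(A ∪ B) ∪ C = {3, 4, 8, 9, 15, 17, 25, 27, 29}

A ∪ B ∪ C = {3, 4, 8, 9, 15, 17, 25, 27, 29}


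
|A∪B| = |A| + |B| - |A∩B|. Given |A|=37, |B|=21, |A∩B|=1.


|A ∪ B| = |A| + |B| - |A ∩ B|
= 37 + 21 - 1
= 57

|A ∪ B| = 57


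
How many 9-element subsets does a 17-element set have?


C(n,k) = n! / (k!(n-k)!)
C(17,9) = 17! / (9!8!)
= 24310

C(17,9) = 24310


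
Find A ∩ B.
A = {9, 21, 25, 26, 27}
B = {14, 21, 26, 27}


A ∩ B = elements in both A and B
A = {9, 21, 25, 26, 27}
B = {14, 21, 26, 27}
A ∩ B = {21, 26, 27}

A ∩ B = {21, 26, 27}


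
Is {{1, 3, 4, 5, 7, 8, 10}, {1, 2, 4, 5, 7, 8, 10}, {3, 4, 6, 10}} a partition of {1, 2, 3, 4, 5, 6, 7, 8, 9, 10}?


A partition requires: (1) non-empty parts, (2) pairwise disjoint, (3) union = U
Parts: {1, 3, 4, 5, 7, 8, 10}, {1, 2, 4, 5, 7, 8, 10}, {3, 4, 6, 10}
Union of parts: {1, 2, 3, 4, 5, 6, 7, 8, 10}
U = {1, 2, 3, 4, 5, 6, 7, 8, 9, 10}
All non-empty? True
Pairwise disjoint? False
Covers U? False

No, not a valid partition


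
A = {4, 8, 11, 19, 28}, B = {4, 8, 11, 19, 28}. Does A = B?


Two sets are equal iff they have exactly the same elements.
A = {4, 8, 11, 19, 28}
B = {4, 8, 11, 19, 28}
Same elements → A = B

Yes, A = B


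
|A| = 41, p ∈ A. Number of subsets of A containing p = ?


Subsets of A containing p correspond to subsets of A \ {p}, which has 40 elements.
Count = 2^(n-1) = 2^40
= 1099511627776

Number of subsets containing p = 1099511627776


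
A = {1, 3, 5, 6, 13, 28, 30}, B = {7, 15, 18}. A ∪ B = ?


A ∪ B = all elements in A or B (or both)
A = {1, 3, 5, 6, 13, 28, 30}
B = {7, 15, 18}
A ∪ B = {1, 3, 5, 6, 7, 13, 15, 18, 28, 30}

A ∪ B = {1, 3, 5, 6, 7, 13, 15, 18, 28, 30}


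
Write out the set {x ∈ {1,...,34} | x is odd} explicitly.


Checking each candidate:
Condition: odd numbers in {1,...,34}
Result = {1, 3, 5, 7, 9, 11, 13, 15, 17, 19, 21, 23, 25, 27, 29, 31, 33}

{1, 3, 5, 7, 9, 11, 13, 15, 17, 19, 21, 23, 25, 27, 29, 31, 33}


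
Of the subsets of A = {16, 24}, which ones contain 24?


A subset of A contains 24 iff the remaining 1 elements form any subset of A \ {24}.
Count: 2^(n-1) = 2^1 = 2
Subsets containing 24: {24}, {16, 24}

Subsets containing 24 (2 total): {24}, {16, 24}


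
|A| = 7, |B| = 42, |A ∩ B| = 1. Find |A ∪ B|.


|A ∪ B| = |A| + |B| - |A ∩ B|
= 7 + 42 - 1
= 48

|A ∪ B| = 48


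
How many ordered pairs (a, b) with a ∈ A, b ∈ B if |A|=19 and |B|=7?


|A × B| = |A| × |B|
= 19 × 7
= 133

|A × B| = 133


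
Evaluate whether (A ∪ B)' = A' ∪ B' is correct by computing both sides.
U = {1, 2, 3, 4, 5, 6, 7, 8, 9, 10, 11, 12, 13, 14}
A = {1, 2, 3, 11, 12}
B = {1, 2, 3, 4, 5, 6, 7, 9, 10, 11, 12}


LHS: A ∪ B = {1, 2, 3, 4, 5, 6, 7, 9, 10, 11, 12}
(A ∪ B)' = U \ (A ∪ B) = {8, 13, 14}
A' = {4, 5, 6, 7, 8, 9, 10, 13, 14}, B' = {8, 13, 14}
Claimed RHS: A' ∪ B' = {4, 5, 6, 7, 8, 9, 10, 13, 14}
Identity is INVALID: LHS = {8, 13, 14} but the RHS claimed here equals {4, 5, 6, 7, 8, 9, 10, 13, 14}. The correct form is (A ∪ B)' = A' ∩ B'.

Identity is invalid: (A ∪ B)' = {8, 13, 14} but A' ∪ B' = {4, 5, 6, 7, 8, 9, 10, 13, 14}. The correct De Morgan law is (A ∪ B)' = A' ∩ B'.


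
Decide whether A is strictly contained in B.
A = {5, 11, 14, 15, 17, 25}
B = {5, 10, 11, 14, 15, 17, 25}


A ⊂ B requires: A ⊆ B AND A ≠ B.
A ⊆ B? Yes
A = B? No
A ⊂ B: Yes (A is a proper subset of B)

Yes, A ⊂ B


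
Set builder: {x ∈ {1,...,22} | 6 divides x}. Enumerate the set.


Checking each candidate:
Condition: multiples of 6 in {1,...,22}
Result = {6, 12, 18}

{6, 12, 18}


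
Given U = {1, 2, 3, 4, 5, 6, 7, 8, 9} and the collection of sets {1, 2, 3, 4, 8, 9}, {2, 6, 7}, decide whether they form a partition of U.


A partition requires: (1) non-empty parts, (2) pairwise disjoint, (3) union = U
Parts: {1, 2, 3, 4, 8, 9}, {2, 6, 7}
Union of parts: {1, 2, 3, 4, 6, 7, 8, 9}
U = {1, 2, 3, 4, 5, 6, 7, 8, 9}
All non-empty? True
Pairwise disjoint? False
Covers U? False

No, not a valid partition


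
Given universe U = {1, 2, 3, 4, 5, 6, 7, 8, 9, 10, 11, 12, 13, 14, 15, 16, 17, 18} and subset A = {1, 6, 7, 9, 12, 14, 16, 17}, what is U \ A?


Aᶜ = U \ A = elements in U but not in A
U = {1, 2, 3, 4, 5, 6, 7, 8, 9, 10, 11, 12, 13, 14, 15, 16, 17, 18}
A = {1, 6, 7, 9, 12, 14, 16, 17}
Aᶜ = {2, 3, 4, 5, 8, 10, 11, 13, 15, 18}

Aᶜ = {2, 3, 4, 5, 8, 10, 11, 13, 15, 18}


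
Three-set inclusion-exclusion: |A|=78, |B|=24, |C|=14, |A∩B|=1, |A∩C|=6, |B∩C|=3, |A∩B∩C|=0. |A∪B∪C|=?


|A∪B∪C| = |A|+|B|+|C| - |A∩B|-|A∩C|-|B∩C| + |A∩B∩C|
= 78+24+14 - 1-6-3 + 0
= 116 - 10 + 0
= 106

|A ∪ B ∪ C| = 106


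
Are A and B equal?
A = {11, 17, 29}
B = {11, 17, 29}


Two sets are equal iff they have exactly the same elements.
A = {11, 17, 29}
B = {11, 17, 29}
Same elements → A = B

Yes, A = B


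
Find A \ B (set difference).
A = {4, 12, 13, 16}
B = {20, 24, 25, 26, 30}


A \ B = elements in A but not in B
A = {4, 12, 13, 16}
B = {20, 24, 25, 26, 30}
Remove from A any elements in B
A \ B = {4, 12, 13, 16}

A \ B = {4, 12, 13, 16}


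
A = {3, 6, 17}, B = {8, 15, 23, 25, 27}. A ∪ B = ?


A ∪ B = all elements in A or B (or both)
A = {3, 6, 17}
B = {8, 15, 23, 25, 27}
A ∪ B = {3, 6, 8, 15, 17, 23, 25, 27}

A ∪ B = {3, 6, 8, 15, 17, 23, 25, 27}


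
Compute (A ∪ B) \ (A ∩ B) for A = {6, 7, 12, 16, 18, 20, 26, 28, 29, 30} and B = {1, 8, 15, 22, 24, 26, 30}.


A △ B = (A \ B) ∪ (B \ A) = elements in exactly one of A or B
A \ B = {6, 7, 12, 16, 18, 20, 28, 29}
B \ A = {1, 8, 15, 22, 24}
A △ B = {1, 6, 7, 8, 12, 15, 16, 18, 20, 22, 24, 28, 29}

A △ B = {1, 6, 7, 8, 12, 15, 16, 18, 20, 22, 24, 28, 29}


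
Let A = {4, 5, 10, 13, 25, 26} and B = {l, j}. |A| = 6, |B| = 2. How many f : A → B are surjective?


n = |A| = 6, k = |B| = 2. Surjections via inclusion-exclusion:
S(n,k) = Σ(-1)^i × C(k,i) × (k-i)^n, i=0 to k
i=0: (-1)^0×C(2,0)×2^6 = 64
i=1: (-1)^1×C(2,1)×1^6 = -2
i=2: (-1)^2×C(2,2)×0^6 = 0
Total = 62

Number of surjections = 62


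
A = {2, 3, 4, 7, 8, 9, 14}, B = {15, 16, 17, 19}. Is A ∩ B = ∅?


Disjoint means A ∩ B = ∅.
A ∩ B = ∅
A ∩ B = ∅, so A and B are disjoint.

Yes, A and B are disjoint


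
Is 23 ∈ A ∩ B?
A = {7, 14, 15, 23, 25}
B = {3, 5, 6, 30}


A = {7, 14, 15, 23, 25}, B = {3, 5, 6, 30}
A ∩ B = elements in both A and B
A ∩ B = ∅
Checking if 23 ∈ A ∩ B
23 is not in A ∩ B → False

23 ∉ A ∩ B


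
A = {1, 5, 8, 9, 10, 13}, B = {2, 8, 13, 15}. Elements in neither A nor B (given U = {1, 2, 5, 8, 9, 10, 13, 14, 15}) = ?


A = {1, 5, 8, 9, 10, 13}
B = {2, 8, 13, 15}
Region: in neither A nor B (given U = {1, 2, 5, 8, 9, 10, 13, 14, 15})
Elements: {14}

Elements in neither A nor B (given U = {1, 2, 5, 8, 9, 10, 13, 14, 15}): {14}


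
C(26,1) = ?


C(n,k) = n! / (k!(n-k)!)
C(26,1) = 26! / (1!25!)
= 26

C(26,1) = 26


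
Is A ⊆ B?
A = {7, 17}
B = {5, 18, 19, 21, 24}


A ⊆ B means every element of A is in B.
Elements in A not in B: {7, 17}
So A ⊄ B.

No, A ⊄ B


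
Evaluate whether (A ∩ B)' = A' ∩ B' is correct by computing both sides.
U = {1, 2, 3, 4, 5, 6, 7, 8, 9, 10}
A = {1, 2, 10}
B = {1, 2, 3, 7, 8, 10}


LHS: A ∩ B = {1, 2, 10}
(A ∩ B)' = U \ (A ∩ B) = {3, 4, 5, 6, 7, 8, 9}
A' = {3, 4, 5, 6, 7, 8, 9}, B' = {4, 5, 6, 9}
Claimed RHS: A' ∩ B' = {4, 5, 6, 9}
Identity is INVALID: LHS = {3, 4, 5, 6, 7, 8, 9} but the RHS claimed here equals {4, 5, 6, 9}. The correct form is (A ∩ B)' = A' ∪ B'.

Identity is invalid: (A ∩ B)' = {3, 4, 5, 6, 7, 8, 9} but A' ∩ B' = {4, 5, 6, 9}. The correct De Morgan law is (A ∩ B)' = A' ∪ B'.


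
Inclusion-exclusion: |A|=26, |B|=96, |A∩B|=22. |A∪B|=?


|A ∪ B| = |A| + |B| - |A ∩ B|
= 26 + 96 - 22
= 100

|A ∪ B| = 100


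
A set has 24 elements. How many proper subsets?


Total subsets = 2^n = 2^24 = 16777216
Proper subsets exclude the set itself: 2^n - 1
= 16777216 - 1
= 16777215

Number of proper subsets = 16777215


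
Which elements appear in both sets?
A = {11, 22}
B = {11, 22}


A ∩ B = elements in both A and B
A = {11, 22}
B = {11, 22}
A ∩ B = {11, 22}

A ∩ B = {11, 22}


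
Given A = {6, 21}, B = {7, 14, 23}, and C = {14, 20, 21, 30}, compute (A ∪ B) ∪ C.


A ∪ B = {6, 7, 14, 21, 23}
(A ∪ B) ∪ C = {6, 7, 14, 20, 21, 23, 30}

A ∪ B ∪ C = {6, 7, 14, 20, 21, 23, 30}


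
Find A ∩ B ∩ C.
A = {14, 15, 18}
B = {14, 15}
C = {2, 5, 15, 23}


A ∩ B = {14, 15}
(A ∩ B) ∩ C = {15}

A ∩ B ∩ C = {15}


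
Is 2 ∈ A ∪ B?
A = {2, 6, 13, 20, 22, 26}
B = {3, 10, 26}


A = {2, 6, 13, 20, 22, 26}, B = {3, 10, 26}
A ∪ B = all elements in A or B
A ∪ B = {2, 3, 6, 10, 13, 20, 22, 26}
Checking if 2 ∈ A ∪ B
2 is in A ∪ B → True

2 ∈ A ∪ B


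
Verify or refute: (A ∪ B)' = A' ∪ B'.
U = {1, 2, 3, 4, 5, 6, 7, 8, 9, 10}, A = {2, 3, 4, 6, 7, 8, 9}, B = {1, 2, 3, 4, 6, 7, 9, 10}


LHS: A ∪ B = {1, 2, 3, 4, 6, 7, 8, 9, 10}
(A ∪ B)' = U \ (A ∪ B) = {5}
A' = {1, 5, 10}, B' = {5, 8}
Claimed RHS: A' ∪ B' = {1, 5, 8, 10}
Identity is INVALID: LHS = {5} but the RHS claimed here equals {1, 5, 8, 10}. The correct form is (A ∪ B)' = A' ∩ B'.

Identity is invalid: (A ∪ B)' = {5} but A' ∪ B' = {1, 5, 8, 10}. The correct De Morgan law is (A ∪ B)' = A' ∩ B'.


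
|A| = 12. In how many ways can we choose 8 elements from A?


C(n,k) = n! / (k!(n-k)!)
C(12,8) = 12! / (8!4!)
= 495

C(12,8) = 495


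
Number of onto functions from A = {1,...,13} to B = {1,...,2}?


n = |A| = 13, k = |B| = 2. Surjections via inclusion-exclusion:
S(n,k) = Σ(-1)^i × C(k,i) × (k-i)^n, i=0 to k
i=0: (-1)^0×C(2,0)×2^13 = 8192
i=1: (-1)^1×C(2,1)×1^13 = -2
i=2: (-1)^2×C(2,2)×0^13 = 0
Total = 8190

Number of surjections = 8190


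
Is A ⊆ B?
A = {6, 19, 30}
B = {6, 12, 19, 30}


A ⊆ B means every element of A is in B.
All elements of A are in B.
So A ⊆ B.

Yes, A ⊆ B


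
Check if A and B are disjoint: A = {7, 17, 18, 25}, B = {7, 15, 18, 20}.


Disjoint means A ∩ B = ∅.
A ∩ B = {7, 18}
A ∩ B ≠ ∅, so A and B are NOT disjoint.

No, A and B are not disjoint (A ∩ B = {7, 18})


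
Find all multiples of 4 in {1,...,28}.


Checking each candidate:
Condition: multiples of 4 in {1,...,28}
Result = {4, 8, 12, 16, 20, 24, 28}

{4, 8, 12, 16, 20, 24, 28}


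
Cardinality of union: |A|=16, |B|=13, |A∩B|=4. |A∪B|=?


|A ∪ B| = |A| + |B| - |A ∩ B|
= 16 + 13 - 4
= 25

|A ∪ B| = 25


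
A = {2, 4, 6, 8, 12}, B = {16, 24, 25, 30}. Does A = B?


Two sets are equal iff they have exactly the same elements.
A = {2, 4, 6, 8, 12}
B = {16, 24, 25, 30}
Differences: {2, 4, 6, 8, 12, 16, 24, 25, 30}
A ≠ B

No, A ≠ B


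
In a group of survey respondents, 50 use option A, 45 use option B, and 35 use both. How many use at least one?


|A ∪ B| = |A| + |B| - |A ∩ B|
= 50 + 45 - 35
= 60

|A ∪ B| = 60


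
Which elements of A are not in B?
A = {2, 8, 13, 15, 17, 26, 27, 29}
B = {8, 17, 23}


A \ B = elements in A but not in B
A = {2, 8, 13, 15, 17, 26, 27, 29}
B = {8, 17, 23}
Remove from A any elements in B
A \ B = {2, 13, 15, 26, 27, 29}

A \ B = {2, 13, 15, 26, 27, 29}


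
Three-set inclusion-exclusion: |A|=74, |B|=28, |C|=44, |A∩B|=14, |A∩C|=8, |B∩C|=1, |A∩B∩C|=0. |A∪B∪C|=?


|A∪B∪C| = |A|+|B|+|C| - |A∩B|-|A∩C|-|B∩C| + |A∩B∩C|
= 74+28+44 - 14-8-1 + 0
= 146 - 23 + 0
= 123

|A ∪ B ∪ C| = 123


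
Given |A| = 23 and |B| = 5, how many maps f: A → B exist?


Each of |A| = 23 inputs maps to any of |B| = 5 outputs.
# functions = |B|^|A| = 5^23
= 11920928955078125

Number of functions = 11920928955078125


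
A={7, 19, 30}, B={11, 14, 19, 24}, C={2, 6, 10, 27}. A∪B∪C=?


A ∪ B = {7, 11, 14, 19, 24, 30}
(A ∪ B) ∪ C = {2, 6, 7, 10, 11, 14, 19, 24, 27, 30}

A ∪ B ∪ C = {2, 6, 7, 10, 11, 14, 19, 24, 27, 30}


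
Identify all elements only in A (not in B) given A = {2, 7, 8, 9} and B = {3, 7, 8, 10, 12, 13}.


A = {2, 7, 8, 9}
B = {3, 7, 8, 10, 12, 13}
Region: only in A (not in B)
Elements: {2, 9}

Elements only in A (not in B): {2, 9}


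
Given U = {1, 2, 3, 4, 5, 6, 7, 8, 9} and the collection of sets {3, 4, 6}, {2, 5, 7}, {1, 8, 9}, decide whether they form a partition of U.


A partition requires: (1) non-empty parts, (2) pairwise disjoint, (3) union = U
Parts: {3, 4, 6}, {2, 5, 7}, {1, 8, 9}
Union of parts: {1, 2, 3, 4, 5, 6, 7, 8, 9}
U = {1, 2, 3, 4, 5, 6, 7, 8, 9}
All non-empty? True
Pairwise disjoint? True
Covers U? True

Yes, valid partition


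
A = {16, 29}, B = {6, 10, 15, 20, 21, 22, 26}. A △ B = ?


A △ B = (A \ B) ∪ (B \ A) = elements in exactly one of A or B
A \ B = {16, 29}
B \ A = {6, 10, 15, 20, 21, 22, 26}
A △ B = {6, 10, 15, 16, 20, 21, 22, 26, 29}

A △ B = {6, 10, 15, 16, 20, 21, 22, 26, 29}


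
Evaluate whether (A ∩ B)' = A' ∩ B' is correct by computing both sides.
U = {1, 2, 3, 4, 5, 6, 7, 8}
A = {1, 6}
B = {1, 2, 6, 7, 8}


LHS: A ∩ B = {1, 6}
(A ∩ B)' = U \ (A ∩ B) = {2, 3, 4, 5, 7, 8}
A' = {2, 3, 4, 5, 7, 8}, B' = {3, 4, 5}
Claimed RHS: A' ∩ B' = {3, 4, 5}
Identity is INVALID: LHS = {2, 3, 4, 5, 7, 8} but the RHS claimed here equals {3, 4, 5}. The correct form is (A ∩ B)' = A' ∪ B'.

Identity is invalid: (A ∩ B)' = {2, 3, 4, 5, 7, 8} but A' ∩ B' = {3, 4, 5}. The correct De Morgan law is (A ∩ B)' = A' ∪ B'.


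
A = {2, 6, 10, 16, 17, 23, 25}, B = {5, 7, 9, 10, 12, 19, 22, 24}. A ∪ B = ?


A ∪ B = all elements in A or B (or both)
A = {2, 6, 10, 16, 17, 23, 25}
B = {5, 7, 9, 10, 12, 19, 22, 24}
A ∪ B = {2, 5, 6, 7, 9, 10, 12, 16, 17, 19, 22, 23, 24, 25}

A ∪ B = {2, 5, 6, 7, 9, 10, 12, 16, 17, 19, 22, 23, 24, 25}


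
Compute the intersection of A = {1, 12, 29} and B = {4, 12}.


A ∩ B = elements in both A and B
A = {1, 12, 29}
B = {4, 12}
A ∩ B = {12}

A ∩ B = {12}


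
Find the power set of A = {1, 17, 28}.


|A| = 3, so |P(A)| = 2^3 = 8
Enumerate subsets by cardinality (0 to 3):
∅, {1}, {17}, {28}, {1, 17}, {1, 28}, {17, 28}, {1, 17, 28}

P(A) has 8 subsets: ∅, {1}, {17}, {28}, {1, 17}, {1, 28}, {17, 28}, {1, 17, 28}


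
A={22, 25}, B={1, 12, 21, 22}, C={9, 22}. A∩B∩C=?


A ∩ B = {22}
(A ∩ B) ∩ C = {22}

A ∩ B ∩ C = {22}


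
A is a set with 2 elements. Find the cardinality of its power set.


Number of subsets = 2^n
= 2^2
= 4

|P(A)| = 4


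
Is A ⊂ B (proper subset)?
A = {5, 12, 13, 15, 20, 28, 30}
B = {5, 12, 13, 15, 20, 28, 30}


A ⊂ B requires: A ⊆ B AND A ≠ B.
A ⊆ B? Yes
A = B? Yes
A = B, so A is not a PROPER subset.

No, A is not a proper subset of B


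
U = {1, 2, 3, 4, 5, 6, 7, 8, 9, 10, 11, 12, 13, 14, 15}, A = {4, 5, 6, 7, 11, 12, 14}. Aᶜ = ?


Aᶜ = U \ A = elements in U but not in A
U = {1, 2, 3, 4, 5, 6, 7, 8, 9, 10, 11, 12, 13, 14, 15}
A = {4, 5, 6, 7, 11, 12, 14}
Aᶜ = {1, 2, 3, 8, 9, 10, 13, 15}

Aᶜ = {1, 2, 3, 8, 9, 10, 13, 15}


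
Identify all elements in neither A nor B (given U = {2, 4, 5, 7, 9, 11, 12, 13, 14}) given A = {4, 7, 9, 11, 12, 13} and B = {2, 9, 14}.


A = {4, 7, 9, 11, 12, 13}
B = {2, 9, 14}
Region: in neither A nor B (given U = {2, 4, 5, 7, 9, 11, 12, 13, 14})
Elements: {5}

Elements in neither A nor B (given U = {2, 4, 5, 7, 9, 11, 12, 13, 14}): {5}


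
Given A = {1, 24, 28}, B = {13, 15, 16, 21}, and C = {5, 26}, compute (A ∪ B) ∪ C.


A ∪ B = {1, 13, 15, 16, 21, 24, 28}
(A ∪ B) ∪ C = {1, 5, 13, 15, 16, 21, 24, 26, 28}

A ∪ B ∪ C = {1, 5, 13, 15, 16, 21, 24, 26, 28}


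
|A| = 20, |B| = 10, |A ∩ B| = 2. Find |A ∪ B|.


|A ∪ B| = |A| + |B| - |A ∩ B|
= 20 + 10 - 2
= 28

|A ∪ B| = 28


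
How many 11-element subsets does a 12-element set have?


C(n,k) = n! / (k!(n-k)!)
C(12,11) = 12! / (11!1!)
= 12

C(12,11) = 12


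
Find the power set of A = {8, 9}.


|A| = 2, so |P(A)| = 2^2 = 4
Enumerate subsets by cardinality (0 to 2):
∅, {8}, {9}, {8, 9}

P(A) has 4 subsets: ∅, {8}, {9}, {8, 9}


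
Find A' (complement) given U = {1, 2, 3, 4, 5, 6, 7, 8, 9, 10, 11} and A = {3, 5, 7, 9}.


Aᶜ = U \ A = elements in U but not in A
U = {1, 2, 3, 4, 5, 6, 7, 8, 9, 10, 11}
A = {3, 5, 7, 9}
Aᶜ = {1, 2, 4, 6, 8, 10, 11}

Aᶜ = {1, 2, 4, 6, 8, 10, 11}


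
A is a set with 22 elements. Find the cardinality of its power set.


Number of subsets = 2^n
= 2^22
= 4194304

|P(A)| = 4194304


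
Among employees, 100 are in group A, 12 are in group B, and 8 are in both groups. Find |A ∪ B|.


|A ∪ B| = |A| + |B| - |A ∩ B|
= 100 + 12 - 8
= 104

|A ∪ B| = 104


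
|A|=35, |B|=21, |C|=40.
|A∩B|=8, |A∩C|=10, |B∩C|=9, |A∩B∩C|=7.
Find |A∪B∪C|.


|A∪B∪C| = |A|+|B|+|C| - |A∩B|-|A∩C|-|B∩C| + |A∩B∩C|
= 35+21+40 - 8-10-9 + 7
= 96 - 27 + 7
= 76

|A ∪ B ∪ C| = 76


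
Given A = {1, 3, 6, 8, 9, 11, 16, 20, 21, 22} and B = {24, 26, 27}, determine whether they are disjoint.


Disjoint means A ∩ B = ∅.
A ∩ B = ∅
A ∩ B = ∅, so A and B are disjoint.

Yes, A and B are disjoint


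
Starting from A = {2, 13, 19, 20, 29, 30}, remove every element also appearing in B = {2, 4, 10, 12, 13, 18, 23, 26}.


A \ B = elements in A but not in B
A = {2, 13, 19, 20, 29, 30}
B = {2, 4, 10, 12, 13, 18, 23, 26}
Remove from A any elements in B
A \ B = {19, 20, 29, 30}

A \ B = {19, 20, 29, 30}


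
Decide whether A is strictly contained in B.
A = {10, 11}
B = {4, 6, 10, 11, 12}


A ⊂ B requires: A ⊆ B AND A ≠ B.
A ⊆ B? Yes
A = B? No
A ⊂ B: Yes (A is a proper subset of B)

Yes, A ⊂ B


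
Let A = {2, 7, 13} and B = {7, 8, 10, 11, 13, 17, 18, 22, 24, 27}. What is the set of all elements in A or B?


A ∪ B = all elements in A or B (or both)
A = {2, 7, 13}
B = {7, 8, 10, 11, 13, 17, 18, 22, 24, 27}
A ∪ B = {2, 7, 8, 10, 11, 13, 17, 18, 22, 24, 27}

A ∪ B = {2, 7, 8, 10, 11, 13, 17, 18, 22, 24, 27}


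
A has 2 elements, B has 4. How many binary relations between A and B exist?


A relation from A to B is any subset of A × B.
|A × B| = 2 × 4 = 8
# relations = 2^|A × B| = 2^8 = 256

Number of relations = 256


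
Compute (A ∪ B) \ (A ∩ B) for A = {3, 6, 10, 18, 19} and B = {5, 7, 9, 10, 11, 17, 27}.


A △ B = (A \ B) ∪ (B \ A) = elements in exactly one of A or B
A \ B = {3, 6, 18, 19}
B \ A = {5, 7, 9, 11, 17, 27}
A △ B = {3, 5, 6, 7, 9, 11, 17, 18, 19, 27}

A △ B = {3, 5, 6, 7, 9, 11, 17, 18, 19, 27}


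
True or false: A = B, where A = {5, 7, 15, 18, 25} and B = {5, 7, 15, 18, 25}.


Two sets are equal iff they have exactly the same elements.
A = {5, 7, 15, 18, 25}
B = {5, 7, 15, 18, 25}
Same elements → A = B

Yes, A = B


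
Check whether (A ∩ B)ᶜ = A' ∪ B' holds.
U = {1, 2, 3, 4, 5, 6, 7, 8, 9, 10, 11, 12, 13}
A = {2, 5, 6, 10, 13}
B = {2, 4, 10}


LHS: A ∩ B = {2, 10}
(A ∩ B)' = U \ (A ∩ B) = {1, 3, 4, 5, 6, 7, 8, 9, 11, 12, 13}
A' = {1, 3, 4, 7, 8, 9, 11, 12}, B' = {1, 3, 5, 6, 7, 8, 9, 11, 12, 13}
Claimed RHS: A' ∪ B' = {1, 3, 4, 5, 6, 7, 8, 9, 11, 12, 13}
Identity is VALID: LHS = RHS = {1, 3, 4, 5, 6, 7, 8, 9, 11, 12, 13} ✓

Identity is valid. (A ∩ B)' = A' ∪ B' = {1, 3, 4, 5, 6, 7, 8, 9, 11, 12, 13}


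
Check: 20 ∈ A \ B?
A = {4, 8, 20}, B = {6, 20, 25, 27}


A = {4, 8, 20}, B = {6, 20, 25, 27}
A \ B = elements in A but not in B
A \ B = {4, 8}
Checking if 20 ∈ A \ B
20 is not in A \ B → False

20 ∉ A \ B


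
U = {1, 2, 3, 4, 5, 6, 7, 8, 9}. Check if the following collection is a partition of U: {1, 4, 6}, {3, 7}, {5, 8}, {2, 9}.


A partition requires: (1) non-empty parts, (2) pairwise disjoint, (3) union = U
Parts: {1, 4, 6}, {3, 7}, {5, 8}, {2, 9}
Union of parts: {1, 2, 3, 4, 5, 6, 7, 8, 9}
U = {1, 2, 3, 4, 5, 6, 7, 8, 9}
All non-empty? True
Pairwise disjoint? True
Covers U? True

Yes, valid partition


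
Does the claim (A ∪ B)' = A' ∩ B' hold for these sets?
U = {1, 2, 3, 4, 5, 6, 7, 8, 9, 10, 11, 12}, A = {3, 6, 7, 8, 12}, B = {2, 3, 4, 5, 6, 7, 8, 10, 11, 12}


LHS: A ∪ B = {2, 3, 4, 5, 6, 7, 8, 10, 11, 12}
(A ∪ B)' = U \ (A ∪ B) = {1, 9}
A' = {1, 2, 4, 5, 9, 10, 11}, B' = {1, 9}
Claimed RHS: A' ∩ B' = {1, 9}
Identity is VALID: LHS = RHS = {1, 9} ✓

Identity is valid. (A ∪ B)' = A' ∩ B' = {1, 9}


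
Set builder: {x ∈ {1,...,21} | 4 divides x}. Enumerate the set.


Checking each candidate:
Condition: multiples of 4 in {1,...,21}
Result = {4, 8, 12, 16, 20}

{4, 8, 12, 16, 20}


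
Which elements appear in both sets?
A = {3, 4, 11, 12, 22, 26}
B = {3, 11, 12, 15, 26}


A ∩ B = elements in both A and B
A = {3, 4, 11, 12, 22, 26}
B = {3, 11, 12, 15, 26}
A ∩ B = {3, 11, 12, 26}

A ∩ B = {3, 11, 12, 26}
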